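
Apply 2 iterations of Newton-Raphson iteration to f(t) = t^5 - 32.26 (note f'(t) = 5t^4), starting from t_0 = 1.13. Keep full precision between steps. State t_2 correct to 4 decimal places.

Newton update: t ← t − f(t)/f'(t).
t_0 = 1.130000: f = -30.417565, f' = 8.152368 → t_1 = 1.130000 - (-30.417565)/(8.152368) = 4.861132
t_1 = 4.861132: f = 2682.223857, f' = 2792.028293 → t_2 = 4.861132 - (2682.223857)/(2792.028293) = 3.900460

3.9005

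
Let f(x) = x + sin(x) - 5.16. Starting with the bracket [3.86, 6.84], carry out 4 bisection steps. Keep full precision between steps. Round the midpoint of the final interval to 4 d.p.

f(3.860000) = -1.958186, f(6.840000) = 2.208485 (opposite signs)
step 1: m = 5.350000, f(m) = -0.613520 < 0 → root in [5.350000, 6.840000]
step 2: m = 6.095000, f(m) = 0.747923 > 0 → root in [5.350000, 6.095000]
step 3: m = 5.722500, f(m) = 0.030733 > 0 → root in [5.350000, 5.722500]
step 4: m = 5.536250, f(m) = -0.303143 < 0 → root in [5.536250, 5.722500]
Midpoint of [5.536250, 5.722500] = 5.629375

5.6294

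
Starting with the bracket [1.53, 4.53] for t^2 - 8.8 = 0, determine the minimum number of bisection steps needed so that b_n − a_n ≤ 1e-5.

Initial width b − a = 4.53 − 1.53 = 3.000000.
After n steps the width is (b−a)/2^n; need (b−a)/2^n ≤ 1e-5.
So n ≥ log₂(3.000000/1e-5) = log₂(300000.0000) ≈ 18.1946.
Hence n = 19.

19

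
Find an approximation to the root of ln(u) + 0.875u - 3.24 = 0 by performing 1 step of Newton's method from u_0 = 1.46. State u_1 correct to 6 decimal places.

Newton update: u ← u − f(u)/f'(u).
f'(u) = 1/u + 0.875
u_0 = 1.460000: f = -1.584064, f' = 1.559932 → u_1 = 1.460000 - (-1.584064)/(1.559932) = 2.475470

2.475470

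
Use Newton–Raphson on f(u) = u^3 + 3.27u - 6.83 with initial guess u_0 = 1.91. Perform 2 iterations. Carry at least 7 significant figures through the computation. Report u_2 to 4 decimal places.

f'(u) = 3u^2 + 3.27
u_0 = 1.910000: f = 6.383571, f' = 14.214300 → u_1 = 1.910000 - (6.383571)/(14.214300) = 1.460905
u_1 = 1.460905: f = 1.065086, f' = 9.672730 → u_2 = 1.460905 - (1.065086)/(9.672730) = 1.350793

1.3508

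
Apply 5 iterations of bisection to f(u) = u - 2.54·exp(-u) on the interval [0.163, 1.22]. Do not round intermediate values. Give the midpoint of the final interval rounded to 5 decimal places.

0.97227

f(0.163000) = -1.994962, f(1.220000) = 0.470115 (opposite signs)
step 1: m = 0.691500, f(m) = -0.580594 < 0 → root in [0.691500, 1.220000]
step 2: m = 0.955750, f(m) = -0.020940 < 0 → root in [0.955750, 1.220000]
step 3: m = 1.087875, f(m) = 0.232068 > 0 → root in [0.955750, 1.087875]
step 4: m = 1.021813, f(m) = 0.107560 > 0 → root in [0.955750, 1.021813]
step 5: m = 0.988781, f(m) = 0.043825 > 0 → root in [0.955750, 0.988781]
Midpoint of [0.955750, 0.988781] = 0.972266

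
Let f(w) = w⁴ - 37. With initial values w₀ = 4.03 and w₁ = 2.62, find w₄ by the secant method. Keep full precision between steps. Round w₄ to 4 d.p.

f(w_0) = 226.766833, f(w_1) = 10.119987
w_2 = 2.620000 - (10.119987)·(2.620000 - 4.030000)/(10.119987 - (226.766833)) = 2.554136; f(w_2) = 5.557511
w_3 = 2.554136 - (5.557511)·(2.554136 - 2.620000)/(5.557511 - (10.119987)) = 2.473908; f(w_3) = 0.457111
w_4 = 2.473908 - (0.457111)·(2.473908 - 2.554136)/(0.457111 - (5.557511)) = 2.466718; f(w_4) = 0.023540

2.4667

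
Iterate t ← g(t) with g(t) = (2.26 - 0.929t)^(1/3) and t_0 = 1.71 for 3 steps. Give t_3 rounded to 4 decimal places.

t_1 = g(1.710000) = 0.875647
t_2 = g(0.875647) = 1.130946
t_3 = g(1.130946) = 1.065412

1.0654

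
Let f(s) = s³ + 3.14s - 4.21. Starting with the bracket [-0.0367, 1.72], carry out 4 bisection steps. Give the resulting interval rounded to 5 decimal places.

[0.95144, 1.06124]

f(-0.036700) = -4.325287, f(1.720000) = 6.279248 (opposite signs)
step 1: m = 0.841650, f(m) = -0.971015 < 0 → root in [0.841650, 1.720000]
step 2: m = 1.280825, f(m) = 1.913000 > 0 → root in [0.841650, 1.280825]
step 3: m = 1.061238, f(m) = 0.317478 > 0 → root in [0.841650, 1.061238]
step 4: m = 0.951444, f(m) = -0.361177 < 0 → root in [0.951444, 1.061238]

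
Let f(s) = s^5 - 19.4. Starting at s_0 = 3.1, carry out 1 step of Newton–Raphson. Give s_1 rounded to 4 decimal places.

2.5220

f'(s) = 5s^4
s_0 = 3.100000: f = 266.891510, f' = 461.760500 → s_1 = 3.100000 - (266.891510)/(461.760500) = 2.522013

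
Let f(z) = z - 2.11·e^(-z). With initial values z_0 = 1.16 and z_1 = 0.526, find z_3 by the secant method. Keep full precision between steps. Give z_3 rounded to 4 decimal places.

0.8794

Secant update: z_(k+1) = z_k − f(z_k)·(z_k − z_(k-1))/(f(z_k) − f(z_(k-1))).
f(z_0) = 0.498544, f(z_1) = -0.720934
z_2 = 0.526000 - (-0.720934)·(0.526000 - 1.160000)/(-0.720934 - (0.498544)) = 0.900810; f(z_2) = 0.043642
z_3 = 0.900810 - (0.043642)·(0.900810 - 0.526000)/(0.043642 - (-0.720934)) = 0.879416; f(z_3) = 0.003712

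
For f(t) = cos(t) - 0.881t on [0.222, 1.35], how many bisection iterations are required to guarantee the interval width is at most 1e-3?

11

Initial width b − a = 1.35 − 0.222 = 1.128000.
After n steps the width is (b−a)/2^n; need (b−a)/2^n ≤ 1e-3.
So n ≥ log₂(1.128000/1e-3) = log₂(1128.0000) ≈ 10.1396.
Hence n = 11.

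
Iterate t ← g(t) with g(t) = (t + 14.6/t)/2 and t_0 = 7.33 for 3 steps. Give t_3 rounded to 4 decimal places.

3.8217

t_1 = g(7.330000) = 4.660907
t_2 = g(4.660907) = 3.896672
t_3 = g(3.896672) = 3.821730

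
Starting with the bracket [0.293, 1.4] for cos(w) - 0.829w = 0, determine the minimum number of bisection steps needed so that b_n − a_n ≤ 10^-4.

Initial width b − a = 1.4 − 0.293 = 1.107000.
After n steps the width is (b−a)/2^n; need (b−a)/2^n ≤ 10^-4.
So n ≥ log₂(1.107000/10^-4) = log₂(11070.0000) ≈ 13.4344.
Hence n = 14.

14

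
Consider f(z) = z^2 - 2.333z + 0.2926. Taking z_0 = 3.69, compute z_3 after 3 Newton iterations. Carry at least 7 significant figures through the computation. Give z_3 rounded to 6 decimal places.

2.201961

f'(z) = 2z - 2.333
z_0 = 3.690000: f = 5.299930, f' = 5.047000 → z_1 = 3.690000 - (5.299930)/(5.047000) = 2.639885
z_1 = 2.639885: f = 1.102741, f' = 2.946770 → z_2 = 2.639885 - (1.102741)/(2.946770) = 2.265665
z_2 = 2.265665: f = 0.140041, f' = 2.198329 → z_3 = 2.265665 - (0.140041)/(2.198329) = 2.201961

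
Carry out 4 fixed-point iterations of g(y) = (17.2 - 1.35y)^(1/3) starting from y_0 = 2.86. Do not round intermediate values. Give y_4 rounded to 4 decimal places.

2.4073

y_1 = g(2.860000) = 2.371598
y_2 = g(2.371598) = 2.410047
y_3 = g(2.410047) = 2.407065
y_4 = g(2.407065) = 2.407296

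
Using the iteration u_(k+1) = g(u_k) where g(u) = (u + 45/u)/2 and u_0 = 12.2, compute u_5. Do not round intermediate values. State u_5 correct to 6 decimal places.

6.708204

u_1 = g(12.200000) = 7.944262
u_2 = g(7.944262) = 6.804364
u_3 = g(6.804364) = 6.708883
u_4 = g(6.708883) = 6.708204
u_5 = g(6.708204) = 6.708204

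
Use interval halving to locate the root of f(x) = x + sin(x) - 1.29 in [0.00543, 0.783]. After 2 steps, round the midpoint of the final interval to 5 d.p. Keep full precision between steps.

f(0.005430) = -1.279140, f(0.783000) = 0.198409 (opposite signs)
step 1: m = 0.394215, f(m) = -0.511701 < 0 → root in [0.394215, 0.783000]
step 2: m = 0.588608, f(m) = -0.146189 < 0 → root in [0.588608, 0.783000]
Midpoint of [0.588608, 0.783000] = 0.685804

0.68580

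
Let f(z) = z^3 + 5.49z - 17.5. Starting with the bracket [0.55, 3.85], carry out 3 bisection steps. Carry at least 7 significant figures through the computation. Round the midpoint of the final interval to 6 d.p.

1.993750

f(0.550000) = -14.314125, f(3.850000) = 60.703125 (opposite signs)
step 1: m = 2.200000, f(m) = 5.226000 > 0 → root in [0.550000, 2.200000]
step 2: m = 1.375000, f(m) = -7.351641 < 0 → root in [1.375000, 2.200000]
step 3: m = 1.787500, f(m) = -1.975283 < 0 → root in [1.787500, 2.200000]
Midpoint of [1.787500, 2.200000] = 1.993750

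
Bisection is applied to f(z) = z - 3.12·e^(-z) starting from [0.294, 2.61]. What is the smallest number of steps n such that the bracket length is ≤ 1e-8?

28

Initial width b − a = 2.61 − 0.294 = 2.316000.
After n steps the width is (b−a)/2^n; need (b−a)/2^n ≤ 1e-8.
So n ≥ log₂(2.316000/1e-8) = log₂(231600000.0000) ≈ 27.7871.
Hence n = 28.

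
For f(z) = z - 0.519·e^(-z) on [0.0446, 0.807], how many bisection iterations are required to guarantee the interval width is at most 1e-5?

Initial width b − a = 0.807 − 0.0446 = 0.762400.
After n steps the width is (b−a)/2^n; need (b−a)/2^n ≤ 1e-5.
So n ≥ log₂(0.762400/1e-5) = log₂(76240.0000) ≈ 16.2183.
Hence n = 17.

17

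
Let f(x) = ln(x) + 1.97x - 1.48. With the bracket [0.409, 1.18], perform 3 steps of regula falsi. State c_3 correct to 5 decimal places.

f(0.409000) = -1.568310, f(1.180000) = 1.010114
step 1: c = 0.877956, f(c) = 0.119414 > 0 → new bracket [0.409000, 0.877956]
step 2: c = 0.844775, f(c) = 0.015522 > 0 → new bracket [0.409000, 0.844775]
step 3: c = 0.840504, f(c) = 0.002040 > 0 → new bracket [0.409000, 0.840504]

0.84050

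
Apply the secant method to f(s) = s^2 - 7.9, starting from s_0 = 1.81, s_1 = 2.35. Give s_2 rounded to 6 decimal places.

Secant update: s_(k+1) = s_k − f(s_k)·(s_k − s_(k-1))/(f(s_k) − f(s_(k-1))).
f(s_0) = -4.623900, f(s_1) = -2.377500
s_2 = 2.350000 - (-2.377500)·(2.350000 - 1.810000)/(-2.377500 - (-4.623900)) = 2.921514; f(s_2) = 0.635247

2.921514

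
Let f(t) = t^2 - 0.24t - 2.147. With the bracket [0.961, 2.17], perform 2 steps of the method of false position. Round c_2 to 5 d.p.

False-position update: c = (a·f(b) − b·f(a))/(f(b) − f(a)); replace the endpoint whose sign matches f(c).
f(0.961000) = -1.454119, f(2.170000) = 2.041100
step 1: c = 1.463981, f(c) = -0.355114 < 0 → new bracket [1.463981, 2.170000]
step 2: c = 1.568612, f(c) = -0.062924 < 0 → new bracket [1.568612, 2.170000]

1.56861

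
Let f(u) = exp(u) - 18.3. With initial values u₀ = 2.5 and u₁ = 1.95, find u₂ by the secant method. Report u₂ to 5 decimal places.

3.15284

f(u_0) = -6.117506, f(u_1) = -11.271312
u_2 = 1.950000 - (-11.271312)·(1.950000 - 2.500000)/(-11.271312 - (-6.117506)) = 3.152843; f(u_2) = 5.102512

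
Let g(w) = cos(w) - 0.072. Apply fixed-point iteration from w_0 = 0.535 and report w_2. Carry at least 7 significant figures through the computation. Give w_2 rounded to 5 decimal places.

0.63307

w_1 = g(0.535000) = 0.788269
w_2 = g(0.788269) = 0.633074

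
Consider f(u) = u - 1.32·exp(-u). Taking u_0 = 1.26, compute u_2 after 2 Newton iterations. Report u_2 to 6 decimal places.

f'(u) = 1 + 1.32·exp(-u)
u_0 = 1.260000: f = 0.885577, f' = 1.374423 → u_1 = 1.260000 - (0.885577)/(1.374423) = 0.615674
u_1 = 0.615674: f = -0.097491, f' = 1.713165 → u_2 = 0.615674 - (-0.097491)/(1.713165) = 0.672581

0.672581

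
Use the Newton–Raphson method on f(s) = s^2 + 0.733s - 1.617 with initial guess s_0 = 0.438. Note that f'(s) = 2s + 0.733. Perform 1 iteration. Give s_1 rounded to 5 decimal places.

1.12420

s_0 = 0.438000: f = -1.104102, f' = 1.609000 → s_1 = 0.438000 - (-1.104102)/(1.609000) = 1.124204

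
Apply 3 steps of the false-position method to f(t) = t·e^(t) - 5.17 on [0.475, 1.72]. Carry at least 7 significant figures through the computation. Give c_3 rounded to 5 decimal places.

1.33040

False-position update: c = (a·f(b) − b·f(a))/(f(b) − f(a)); replace the endpoint whose sign matches f(c).
f(0.475000) = -4.406193, f(1.720000) = 4.435389
step 1: c = 1.095444, f(c) = -1.894061 < 0 → new bracket [1.095444, 1.720000]
step 2: c = 1.282340, f(c) = -0.547080 < 0 → new bracket [1.282340, 1.720000]
step 3: c = 1.330396, f(c) = -0.137727 < 0 → new bracket [1.330396, 1.720000]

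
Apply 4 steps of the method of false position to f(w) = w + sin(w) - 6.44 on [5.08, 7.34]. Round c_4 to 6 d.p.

f(5.080000) = -2.293189, f(7.340000) = 1.770794
step 1: c = 6.355253, f(c) = -0.012741 < 0 → new bracket [6.355253, 7.340000]
step 2: c = 6.362288, f(c) = 0.001308 > 0 → new bracket [6.355253, 6.362288]
step 3: c = 6.361633, f(c) = 0.000000 > 0 → new bracket [6.355253, 6.361633]
step 4: c = 6.361633, f(c) = 0.000000 > 0 → new bracket [6.355253, 6.361633]

6.361633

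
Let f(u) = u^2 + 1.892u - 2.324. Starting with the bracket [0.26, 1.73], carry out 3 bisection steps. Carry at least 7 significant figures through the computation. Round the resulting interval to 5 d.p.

f(0.260000) = -1.764480, f(1.730000) = 3.942060 (opposite signs)
step 1: m = 0.995000, f(m) = 0.548565 > 0 → root in [0.260000, 0.995000]
step 2: m = 0.627500, f(m) = -0.743014 < 0 → root in [0.627500, 0.995000]
step 3: m = 0.811250, f(m) = -0.130988 < 0 → root in [0.811250, 0.995000]

[0.81125, 0.99500]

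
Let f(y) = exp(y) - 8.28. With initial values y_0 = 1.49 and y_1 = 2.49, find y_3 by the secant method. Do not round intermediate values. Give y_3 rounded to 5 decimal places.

2.09235

f(y_0) = -3.842904, f(y_1) = 3.781276
y_2 = 2.490000 - (3.781276)·(2.490000 - 1.490000)/(3.781276 - (-3.842904)) = 1.994042; f(y_2) = -0.934840
y_3 = 1.994042 - (-0.934840)·(1.994042 - 2.490000)/(-0.934840 - (3.781276)) = 2.092352; f(y_3) = -0.176049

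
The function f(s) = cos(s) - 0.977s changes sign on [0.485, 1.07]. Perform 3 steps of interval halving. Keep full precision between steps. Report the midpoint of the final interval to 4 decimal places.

f(0.485000) = 0.410830, f(1.070000) = -0.565266 (opposite signs)
step 1: m = 0.777500, f(m) = -0.046948 < 0 → root in [0.485000, 0.777500]
step 2: m = 0.631250, f(m) = 0.190559 > 0 → root in [0.631250, 0.777500]
step 3: m = 0.704375, f(m) = 0.073842 > 0 → root in [0.704375, 0.777500]
Midpoint of [0.704375, 0.777500] = 0.740938

0.7409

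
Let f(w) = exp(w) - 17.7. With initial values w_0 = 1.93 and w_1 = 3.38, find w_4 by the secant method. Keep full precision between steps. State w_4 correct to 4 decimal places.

f(w_0) = -10.810490, f(w_1) = 11.670771
w_2 = 3.380000 - (11.670771)·(3.380000 - 1.930000)/(11.670771 - (-10.810490)) = 2.627257; f(w_2) = -3.864238
w_3 = 2.627257 - (-3.864238)·(2.627257 - 3.380000)/(-3.864238 - (11.670771)) = 2.814497; f(w_3) = -1.015219
w_4 = 2.814497 - (-1.015219)·(2.814497 - 2.627257)/(-1.015219 - (-3.864238)) = 2.881218; f(w_4) = 0.135987

2.8812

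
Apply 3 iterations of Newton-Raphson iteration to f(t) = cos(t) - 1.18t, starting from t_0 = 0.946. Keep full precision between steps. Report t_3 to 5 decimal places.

f'(t) = -sin(t) - 1.18
t_0 = 0.946000: f = -0.531348, f' = -1.991082 → t_1 = 0.946000 - (-0.531348)/(-1.991082) = 0.679136
t_1 = 0.679136: f = -0.023265, f' = -1.808121 → t_2 = 0.679136 - (-0.023265)/(-1.808121) = 0.666269
t_2 = 0.666269: f = -0.000065, f' = -1.798057 → t_3 = 0.666269 - (-0.000065)/(-1.798057) = 0.666233

0.66623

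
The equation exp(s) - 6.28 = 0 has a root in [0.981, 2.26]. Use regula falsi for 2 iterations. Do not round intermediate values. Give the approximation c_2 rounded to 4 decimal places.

f(0.981000) = -3.612878, f(2.260000) = 3.303089
step 1: c = 1.649145, f(c) = -1.077469 < 0 → new bracket [1.649145, 2.260000]
step 2: c = 1.799395, f(c) = -0.234012 < 0 → new bracket [1.799395, 2.260000]

1.7994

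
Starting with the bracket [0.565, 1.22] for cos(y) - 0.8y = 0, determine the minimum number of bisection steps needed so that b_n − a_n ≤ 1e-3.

Initial width b − a = 1.22 − 0.565 = 0.655000.
After n steps the width is (b−a)/2^n; need (b−a)/2^n ≤ 1e-3.
So n ≥ log₂(0.655000/1e-3) = log₂(655.0000) ≈ 9.3554.
Hence n = 10.

10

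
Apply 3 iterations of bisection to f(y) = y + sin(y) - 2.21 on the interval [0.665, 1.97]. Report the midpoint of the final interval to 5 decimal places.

1.23594

f(0.665000) = -0.927941, f(1.970000) = 0.681371 (opposite signs)
step 1: m = 1.317500, f(m) = 0.075592 > 0 → root in [0.665000, 1.317500]
step 2: m = 0.991250, f(m) = -0.382039 < 0 → root in [0.991250, 1.317500]
step 3: m = 1.154375, f(m) = -0.141083 < 0 → root in [1.154375, 1.317500]
Midpoint of [1.154375, 1.317500] = 1.235937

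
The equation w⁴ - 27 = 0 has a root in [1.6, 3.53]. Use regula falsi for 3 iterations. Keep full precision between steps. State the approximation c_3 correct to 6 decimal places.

2.143683

f(1.600000) = -20.446400, f(3.530000) = 128.274029
step 1: c = 1.865340, f(c) = -14.893113 < 0 → new bracket [1.865340, 3.530000]
step 2: c = 2.038508, f(c) = -9.731681 < 0 → new bracket [2.038508, 3.530000]
step 3: c = 2.143683, f(c) = -5.882503 < 0 → new bracket [2.143683, 3.530000]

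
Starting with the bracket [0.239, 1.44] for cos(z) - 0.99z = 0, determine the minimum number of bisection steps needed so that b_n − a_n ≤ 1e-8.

Initial width b − a = 1.44 − 0.239 = 1.201000.
After n steps the width is (b−a)/2^n; need (b−a)/2^n ≤ 1e-8.
So n ≥ log₂(1.201000/1e-8) = log₂(120100000.0000) ≈ 26.8397.
Hence n = 27.

27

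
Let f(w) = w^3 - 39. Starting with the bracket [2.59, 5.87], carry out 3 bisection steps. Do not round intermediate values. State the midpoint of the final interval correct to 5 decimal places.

f(2.590000) = -21.626021, f(5.870000) = 163.262003 (opposite signs)
step 1: m = 4.230000, f(m) = 36.686967 > 0 → root in [2.590000, 4.230000]
step 2: m = 3.410000, f(m) = 0.651821 > 0 → root in [2.590000, 3.410000]
step 3: m = 3.000000, f(m) = -12.000000 < 0 → root in [3.000000, 3.410000]
Midpoint of [3.000000, 3.410000] = 3.205000

3.20500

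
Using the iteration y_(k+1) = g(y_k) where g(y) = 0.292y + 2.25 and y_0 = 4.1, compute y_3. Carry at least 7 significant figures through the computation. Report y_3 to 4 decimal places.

3.2009

y_1 = g(4.100000) = 3.447200
y_2 = g(3.447200) = 3.256582
y_3 = g(3.256582) = 3.200922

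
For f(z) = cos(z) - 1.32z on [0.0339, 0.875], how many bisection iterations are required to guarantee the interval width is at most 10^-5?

Initial width b − a = 0.875 − 0.0339 = 0.841100.
After n steps the width is (b−a)/2^n; need (b−a)/2^n ≤ 10^-5.
So n ≥ log₂(0.841100/10^-5) = log₂(84110.0000) ≈ 16.3600.
Hence n = 17.

17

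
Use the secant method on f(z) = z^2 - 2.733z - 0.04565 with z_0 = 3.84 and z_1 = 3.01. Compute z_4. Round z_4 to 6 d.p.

2.749743

f(z_0) = 4.205230, f(z_1) = 0.788120
z_2 = 3.010000 - (0.788120)·(3.010000 - 3.840000)/(0.788120 - (4.205230)) = 2.818569; f(z_2) = 0.195533
z_3 = 2.818569 - (0.195533)·(2.818569 - 3.010000)/(0.195533 - (0.788120)) = 2.755404; f(z_3) = 0.016082
z_4 = 2.755404 - (0.016082)·(2.755404 - 2.818569)/(0.016082 - (0.195533)) = 2.749743; f(z_4) = 0.000390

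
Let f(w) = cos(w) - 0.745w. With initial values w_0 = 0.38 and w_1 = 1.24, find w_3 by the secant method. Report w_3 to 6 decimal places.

Secant update: w_(k+1) = w_k − f(w_k)·(w_k − w_(k-1))/(f(w_k) − f(w_(k-1))).
f(w_0) = 0.645565, f(w_1) = -0.599004
w_2 = 1.240000 - (-0.599004)·(1.240000 - 0.380000)/(-0.599004 - (0.645565)) = 0.826087; f(w_2) = 0.062324
w_3 = 0.826087 - (0.062324)·(0.826087 - 1.240000)/(0.062324 - (-0.599004)) = 0.865094; f(w_3) = 0.004073

0.865094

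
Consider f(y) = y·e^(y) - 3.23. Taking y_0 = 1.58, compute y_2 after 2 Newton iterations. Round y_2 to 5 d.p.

f'(y) = (y + 1)·e^(y)
y_0 = 1.580000: f = 4.440830, f' = 12.525786 → y_1 = 1.580000 - (4.440830)/(12.525786) = 1.225465
y_1 = 1.225465: f = 0.943626, f' = 7.579375 → y_2 = 1.225465 - (0.943626)/(7.579375) = 1.100966

1.10097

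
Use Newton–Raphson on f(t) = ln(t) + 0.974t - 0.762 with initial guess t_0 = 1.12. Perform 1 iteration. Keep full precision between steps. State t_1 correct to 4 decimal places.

0.8831

f'(t) = 1/t + 0.974
t_0 = 1.120000: f = 0.442209, f' = 1.866857 → t_1 = 1.120000 - (0.442209)/(1.866857) = 0.883127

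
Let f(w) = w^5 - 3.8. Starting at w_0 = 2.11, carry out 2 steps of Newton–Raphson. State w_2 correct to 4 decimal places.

f'(w) = 5w^4
w_0 = 2.110000: f = 38.022720, f' = 99.105972 → w_1 = 2.110000 - (38.022720)/(99.105972) = 1.726343
w_1 = 1.726343: f = 11.533284, f' = 44.409732 → w_2 = 1.726343 - (11.533284)/(44.409732) = 1.466641

1.4666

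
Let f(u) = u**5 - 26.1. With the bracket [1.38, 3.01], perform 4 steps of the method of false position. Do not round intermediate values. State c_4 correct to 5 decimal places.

f(1.380000) = -21.095100, f(3.010000) = 220.977090
step 1: c = 1.522044, f(c) = -17.931606 < 0 → new bracket [1.522044, 3.010000]
step 2: c = 1.633725, f(c) = -14.461563 < 0 → new bracket [1.633725, 3.010000]
step 3: c = 1.718261, f(c) = -11.122277 < 0 → new bracket [1.718261, 3.010000]
step 4: c = 1.780162, f(c) = -8.222894 < 0 → new bracket [1.780162, 3.010000]

1.78016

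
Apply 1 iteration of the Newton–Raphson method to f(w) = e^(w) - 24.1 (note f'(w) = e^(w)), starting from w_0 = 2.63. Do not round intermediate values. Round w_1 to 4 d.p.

3.3671

w_0 = 2.630000: f = -10.226230, f' = 13.873770 → w_1 = 2.630000 - (-10.226230)/(13.873770) = 3.367091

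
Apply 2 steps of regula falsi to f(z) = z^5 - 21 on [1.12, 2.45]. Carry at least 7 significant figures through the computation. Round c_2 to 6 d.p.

1.607514

f(1.120000) = -19.237658, f(2.450000) = 67.273515
step 1: c = 1.415755, f(c) = -15.312256 < 0 → new bracket [1.415755, 2.450000]
step 2: c = 1.607514, f(c) = -10.265682 < 0 → new bracket [1.607514, 2.450000]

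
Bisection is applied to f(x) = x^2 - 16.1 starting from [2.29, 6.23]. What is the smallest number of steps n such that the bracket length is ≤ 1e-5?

19

Initial width b − a = 6.23 − 2.29 = 3.940000.
After n steps the width is (b−a)/2^n; need (b−a)/2^n ≤ 1e-5.
So n ≥ log₂(3.940000/1e-5) = log₂(394000.0000) ≈ 18.5878.
Hence n = 19.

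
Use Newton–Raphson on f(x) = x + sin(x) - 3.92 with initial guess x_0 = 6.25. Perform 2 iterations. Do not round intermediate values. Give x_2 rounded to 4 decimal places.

4.9157

Newton update: x ← x − f(x)/f'(x).
f'(x) = 1 + cos(x)
x_0 = 6.250000: f = 2.296821, f' = 1.999449 → x_1 = 6.250000 - (2.296821)/(1.999449) = 5.101273
x_1 = 5.101273: f = 0.255941, f' = 1.379156 → x_2 = 5.101273 - (0.255941)/(1.379156) = 4.915696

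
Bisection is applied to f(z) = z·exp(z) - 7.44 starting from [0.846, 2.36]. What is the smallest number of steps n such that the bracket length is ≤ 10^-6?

Initial width b − a = 2.36 − 0.846 = 1.514000.
After n steps the width is (b−a)/2^n; need (b−a)/2^n ≤ 10^-6.
So n ≥ log₂(1.514000/10^-6) = log₂(1514000.0000) ≈ 20.5299.
Hence n = 21.

21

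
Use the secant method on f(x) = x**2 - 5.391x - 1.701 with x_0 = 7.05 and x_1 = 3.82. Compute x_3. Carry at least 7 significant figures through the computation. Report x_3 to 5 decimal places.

f(x_0) = 9.994950, f(x_1) = -7.702220
x_2 = 3.820000 - (-7.702220)·(3.820000 - 7.050000)/(-7.702220 - (9.994950)) = 5.225771; f(x_2) = -2.564448
x_3 = 5.225771 - (-2.564448)·(5.225771 - 3.820000)/(-2.564448 - (-7.702220)) = 5.927443; f(x_3) = 1.478732

5.92744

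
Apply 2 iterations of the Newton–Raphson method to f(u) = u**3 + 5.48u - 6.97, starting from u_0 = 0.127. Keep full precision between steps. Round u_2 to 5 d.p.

1.07128

f'(u) = 3u**2 + 5.48
u_0 = 0.127000: f = -6.271992, f' = 5.528387 → u_1 = 0.127000 - (-6.271992)/(5.528387) = 1.261507
u_1 = 1.261507: f = 1.950617, f' = 10.254197 → u_2 = 1.261507 - (1.950617)/(10.254197) = 1.071280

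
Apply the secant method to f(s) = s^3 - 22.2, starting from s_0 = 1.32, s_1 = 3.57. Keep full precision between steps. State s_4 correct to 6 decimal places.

f(s_0) = -19.900032, f(s_1) = 23.299293
s_2 = 3.570000 - (23.299293)·(3.570000 - 1.320000)/(23.299293 - (-19.900032)) = 2.356476; f(s_2) = -9.114535
s_3 = 2.356476 - (-9.114535)·(2.356476 - 3.570000)/(-9.114535 - (23.299293)) = 2.697710; f(s_3) = -2.567032
s_4 = 2.697710 - (-2.567032)·(2.697710 - 2.356476)/(-2.567032 - (-9.114535)) = 2.831496; f(s_4) = 0.501140

2.831496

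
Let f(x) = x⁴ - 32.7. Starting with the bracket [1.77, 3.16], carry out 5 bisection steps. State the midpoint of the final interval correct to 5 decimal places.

2.39984

f(1.770000) = -22.884938, f(3.160000) = 67.012207 (opposite signs)
step 1: m = 2.465000, f(m) = 4.220510 > 0 → root in [1.770000, 2.465000]
step 2: m = 2.117500, f(m) = -12.595482 < 0 → root in [2.117500, 2.465000]
step 3: m = 2.291250, f(m) = -5.139321 < 0 → root in [2.291250, 2.465000]
step 4: m = 2.378125, f(m) = -0.715563 < 0 → root in [2.378125, 2.465000]
step 5: m = 2.421562, f(m) = 1.686085 > 0 → root in [2.378125, 2.421562]
Midpoint of [2.378125, 2.421562] = 2.399844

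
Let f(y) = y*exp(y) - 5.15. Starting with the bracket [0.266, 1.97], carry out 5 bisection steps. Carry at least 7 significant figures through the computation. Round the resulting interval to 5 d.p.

f(0.266000) = -4.802940, f(1.970000) = 8.976233 (opposite signs)
step 1: m = 1.118000, f(m) = -1.730339 < 0 → root in [1.118000, 1.970000]
step 2: m = 1.544000, f(m) = 2.080994 > 0 → root in [1.118000, 1.544000]
step 3: m = 1.331000, f(m) = -0.112396 < 0 → root in [1.331000, 1.544000]
step 4: m = 1.437500, f(m) = 0.902101 > 0 → root in [1.331000, 1.437500]
step 5: m = 1.384250, f(m) = 0.375692 > 0 → root in [1.331000, 1.384250]

[1.33100, 1.38425]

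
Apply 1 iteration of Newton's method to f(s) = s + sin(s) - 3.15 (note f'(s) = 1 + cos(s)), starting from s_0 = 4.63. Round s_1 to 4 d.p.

s_0 = 4.630000: f = 0.483392, f' = 0.917704 → s_1 = 4.630000 - (0.483392)/(0.917704) = 4.103259

4.1033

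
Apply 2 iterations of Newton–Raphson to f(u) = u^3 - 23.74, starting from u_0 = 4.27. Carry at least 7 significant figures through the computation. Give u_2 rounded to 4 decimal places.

2.9224

Newton update: u ← u − f(u)/f'(u).
f'(u) = 3u^2
u_0 = 4.270000: f = 54.114483, f' = 54.698700 → u_1 = 4.270000 - (54.114483)/(54.698700) = 3.280681
u_1 = 3.280681: f = 11.569524, f' = 32.288596 → u_2 = 3.280681 - (11.569524)/(32.288596) = 2.922365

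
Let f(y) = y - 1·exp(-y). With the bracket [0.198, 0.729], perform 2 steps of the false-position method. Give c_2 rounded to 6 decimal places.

0.567929

False-position update: c = (a·f(b) − b·f(a))/(f(b) − f(a)); replace the endpoint whose sign matches f(c).
f(0.198000) = -0.622370, f(0.729000) = 0.246609
step 1: c = 0.578307, f(c) = 0.017459 > 0 → new bracket [0.198000, 0.578307]
step 2: c = 0.567929, f(c) = 0.001231 > 0 → new bracket [0.198000, 0.567929]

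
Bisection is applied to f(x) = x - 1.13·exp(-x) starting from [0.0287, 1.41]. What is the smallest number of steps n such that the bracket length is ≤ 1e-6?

Initial width b − a = 1.41 − 0.0287 = 1.381300.
After n steps the width is (b−a)/2^n; need (b−a)/2^n ≤ 1e-6.
So n ≥ log₂(1.381300/1e-6) = log₂(1381300.0000) ≈ 20.3976.
Hence n = 21.

21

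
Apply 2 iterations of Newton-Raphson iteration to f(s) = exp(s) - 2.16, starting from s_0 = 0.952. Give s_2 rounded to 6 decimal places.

f'(s) = exp(s)
s_0 = 0.952000: f = 0.430886, f' = 2.590886 → s_1 = 0.952000 - (0.430886)/(2.590886) = 0.785692
s_1 = 0.785692: f = 0.033924, f' = 2.193924 → s_2 = 0.785692 - (0.033924)/(2.193924) = 0.770229

0.770229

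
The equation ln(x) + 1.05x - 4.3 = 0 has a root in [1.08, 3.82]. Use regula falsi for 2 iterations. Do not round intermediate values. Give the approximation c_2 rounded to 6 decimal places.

False-position update: c = (a·f(b) − b·f(a))/(f(b) − f(a)); replace the endpoint whose sign matches f(c).
f(1.080000) = -3.089039, f(3.820000) = 1.051250
step 1: c = 3.124294, f(c) = 0.119716 > 0 → new bracket [1.080000, 3.124294]
step 2: c = 3.048022, f(c) = 0.014916 > 0 → new bracket [1.080000, 3.048022]

3.048022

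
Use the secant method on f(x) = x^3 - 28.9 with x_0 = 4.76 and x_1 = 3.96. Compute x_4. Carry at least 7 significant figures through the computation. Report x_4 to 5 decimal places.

Secant update: x_(k+1) = x_k − f(x_k)·(x_k − x_(k-1))/(f(x_k) − f(x_(k-1))).
f(x_0) = 78.950176, f(x_1) = 33.199136
x_2 = 3.960000 - (33.199136)·(3.960000 - 4.760000)/(33.199136 - (78.950176)) = 3.379482; f(x_2) = 9.696716
x_3 = 3.379482 - (9.696716)·(3.379482 - 3.960000)/(9.696716 - (33.199136)) = 3.139970; f(x_3) = 2.058242
x_4 = 3.139970 - (2.058242)·(3.139970 - 3.379482)/(2.058242 - (9.696716)) = 3.075431; f(x_4) = 0.188280

3.07543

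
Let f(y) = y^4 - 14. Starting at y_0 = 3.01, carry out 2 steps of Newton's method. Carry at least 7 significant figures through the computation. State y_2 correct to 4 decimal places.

Newton update: y ← y − f(y)/f'(y).
f'(y) = 4y^3
y_0 = 3.010000: f = 68.085412, f' = 109.083604 → y_1 = 3.010000 - (68.085412)/(109.083604) = 2.385842
y_1 = 2.385842: f = 18.401616, f' = 54.323156 → y_2 = 2.385842 - (18.401616)/(54.323156) = 2.047098

2.0471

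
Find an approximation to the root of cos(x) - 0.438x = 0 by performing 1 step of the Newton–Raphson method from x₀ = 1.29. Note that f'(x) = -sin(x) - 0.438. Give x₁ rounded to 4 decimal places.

1.0842

x_0 = 1.290000: f = -0.287899, f' = -1.398835 → x_1 = 1.290000 - (-0.287899)/(-1.398835) = 1.084187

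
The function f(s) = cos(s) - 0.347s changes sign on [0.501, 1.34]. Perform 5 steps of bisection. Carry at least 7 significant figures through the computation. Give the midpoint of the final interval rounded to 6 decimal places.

f(0.501000) = 0.703256, f(1.340000) = -0.236227 (opposite signs)
step 1: m = 0.920500, f(m) = 0.286009 > 0 → root in [0.920500, 1.340000]
step 2: m = 1.130250, f(m) = 0.034237 > 0 → root in [1.130250, 1.340000]
step 3: m = 1.235125, f(m) = -0.099185 < 0 → root in [1.130250, 1.235125]
step 4: m = 1.182688, f(m) = -0.031954 < 0 → root in [1.130250, 1.182688]
step 5: m = 1.156469, f(m) = 0.001280 > 0 → root in [1.156469, 1.182688]
Midpoint of [1.156469, 1.182688] = 1.169578

1.169578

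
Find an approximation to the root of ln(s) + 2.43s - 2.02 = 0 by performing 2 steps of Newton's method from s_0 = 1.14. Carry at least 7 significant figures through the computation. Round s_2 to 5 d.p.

0.88263

Newton update: s ← s − f(s)/f'(s).
f'(s) = 1/s + 2.43
s_0 = 1.140000: f = 0.881228, f' = 3.307193 → s_1 = 1.140000 - (0.881228)/(3.307193) = 0.873542
s_1 = 0.873542: f = -0.032492, f' = 3.574765 → s_2 = 0.873542 - (-0.032492)/(3.574765) = 0.882631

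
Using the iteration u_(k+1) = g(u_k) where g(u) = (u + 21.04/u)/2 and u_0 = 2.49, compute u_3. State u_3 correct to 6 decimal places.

u_1 = g(2.490000) = 5.469900
u_2 = g(5.469900) = 4.658203
u_3 = g(4.658203) = 4.587483

4.587483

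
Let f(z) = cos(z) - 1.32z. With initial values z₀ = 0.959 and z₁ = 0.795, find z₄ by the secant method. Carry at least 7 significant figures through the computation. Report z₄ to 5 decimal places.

0.61762

f(z_0) = -0.691541, f(z_1) = -0.349115
z_2 = 0.795000 - (-0.349115)·(0.795000 - 0.959000)/(-0.349115 - (-0.691541)) = 0.627796; f(z_2) = -0.019367
z_3 = 0.627796 - (-0.019367)·(0.627796 - 0.795000)/(-0.019367 - (-0.349115)) = 0.617976; f(z_3) = -0.000675
z_4 = 0.617976 - (-0.000675)·(0.617976 - 0.627796)/(-0.000675 - (-0.019367)) = 0.617621; f(z_4) = -0.000001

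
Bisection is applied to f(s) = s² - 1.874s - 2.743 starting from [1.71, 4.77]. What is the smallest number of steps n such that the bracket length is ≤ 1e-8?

Initial width b − a = 4.77 − 1.71 = 3.060000.
After n steps the width is (b−a)/2^n; need (b−a)/2^n ≤ 1e-8.
So n ≥ log₂(3.060000/1e-8) = log₂(306000000.0000) ≈ 28.1890.
Hence n = 29.

29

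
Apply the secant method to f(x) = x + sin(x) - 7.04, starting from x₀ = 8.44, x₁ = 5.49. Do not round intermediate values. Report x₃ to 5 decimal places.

6.67493

f(x_0) = 2.233149, f(x_1) = -2.262592
x_2 = 5.490000 - (-2.262592)·(5.490000 - 8.440000)/(-2.262592 - (2.233149)) = 6.974660; f(x_2) = 0.572333
x_3 = 6.974660 - (0.572333)·(6.974660 - 5.490000)/(0.572333 - (-2.262592)) = 6.674927; f(x_3) = 0.016725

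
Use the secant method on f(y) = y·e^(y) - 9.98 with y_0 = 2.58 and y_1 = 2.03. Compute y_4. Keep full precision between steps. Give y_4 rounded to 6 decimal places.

Secant update: y_(k+1) = y_k − f(y_k)·(y_k − y_(k-1))/(f(y_k) − f(y_(k-1))).
f(y_0) = 24.068616, f(y_1) = 5.476595
y_2 = 2.030000 - (5.476595)·(2.030000 - 2.580000)/(5.476595 - (24.068616)) = 1.867988; f(y_2) = 2.115702
y_3 = 1.867988 - (2.115702)·(1.867988 - 2.030000)/(2.115702 - (5.476595)) = 1.766001; f(y_3) = 0.346551
y_4 = 1.766001 - (0.346551)·(1.766001 - 1.867988)/(0.346551 - (2.115702)) = 1.746023; f(y_4) = 0.027788

1.746023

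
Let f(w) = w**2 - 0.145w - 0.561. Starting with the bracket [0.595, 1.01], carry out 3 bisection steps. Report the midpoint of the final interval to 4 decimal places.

f(0.595000) = -0.293250, f(1.010000) = 0.312650 (opposite signs)
step 1: m = 0.802500, f(m) = -0.033356 < 0 → root in [0.802500, 1.010000]
step 2: m = 0.906250, f(m) = 0.128883 > 0 → root in [0.802500, 0.906250]
step 3: m = 0.854375, f(m) = 0.045072 > 0 → root in [0.802500, 0.854375]
Midpoint of [0.802500, 0.854375] = 0.828437

0.8284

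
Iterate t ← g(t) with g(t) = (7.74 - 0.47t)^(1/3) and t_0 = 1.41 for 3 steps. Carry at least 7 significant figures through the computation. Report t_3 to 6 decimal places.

1.898977

t_1 = g(1.410000) = 1.919947
t_2 = g(1.919947) = 1.898024
t_3 = g(1.898024) = 1.898977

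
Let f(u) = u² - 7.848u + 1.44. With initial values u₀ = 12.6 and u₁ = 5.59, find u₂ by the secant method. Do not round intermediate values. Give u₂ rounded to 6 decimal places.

f(u_0) = 61.315200, f(u_1) = -11.182220
u_2 = 5.590000 - (-11.182220)·(5.590000 - 12.600000)/(-11.182220 - (61.315200)) = 6.671243; f(u_2) = -6.410429

6.671243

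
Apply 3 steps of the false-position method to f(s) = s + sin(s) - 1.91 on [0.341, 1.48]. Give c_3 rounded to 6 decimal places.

1.046707

False-position update: c = (a·f(b) − b·f(a))/(f(b) − f(a)); replace the endpoint whose sign matches f(c).
f(0.341000) = -1.234570, f(1.480000) = 0.565881
step 1: c = 1.122013, f(c) = 0.112989 > 0 → new bracket [0.341000, 1.122013]
step 2: c = 1.056527, f(c) = 0.017180 > 0 → new bracket [0.341000, 1.056527]
step 3: c = 1.046707, f(c) = 0.002487 > 0 → new bracket [0.341000, 1.046707]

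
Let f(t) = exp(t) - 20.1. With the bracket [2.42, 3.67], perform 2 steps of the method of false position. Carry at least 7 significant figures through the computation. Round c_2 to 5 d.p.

f(2.420000) = -8.854141, f(3.670000) = 19.151906
step 1: c = 2.815189, f(c) = -3.403672 < 0 → new bracket [2.815189, 3.670000]
step 2: c = 2.944181, f(c) = -1.104898 < 0 → new bracket [2.944181, 3.670000]

2.94418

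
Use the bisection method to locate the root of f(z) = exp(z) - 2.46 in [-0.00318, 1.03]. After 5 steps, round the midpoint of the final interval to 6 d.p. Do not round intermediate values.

f(-0.003180) = -1.463175, f(1.030000) = 0.341066 (opposite signs)
step 1: m = 0.513410, f(m) = -0.789020 < 0 → root in [0.513410, 1.030000]
step 2: m = 0.771705, f(m) = -0.296548 < 0 → root in [0.771705, 1.030000]
step 3: m = 0.900853, f(m) = 0.001701 > 0 → root in [0.771705, 0.900853]
step 4: m = 0.836279, f(m) = -0.152237 < 0 → root in [0.836279, 0.900853]
step 5: m = 0.868566, f(m) = -0.076510 < 0 → root in [0.868566, 0.900853]
Midpoint of [0.868566, 0.900853] = 0.884709

0.884709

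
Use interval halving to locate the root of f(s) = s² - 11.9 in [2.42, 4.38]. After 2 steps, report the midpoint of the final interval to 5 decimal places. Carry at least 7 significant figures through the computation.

3.64500

f(2.420000) = -6.043600, f(4.380000) = 7.284400 (opposite signs)
step 1: m = 3.400000, f(m) = -0.340000 < 0 → root in [3.400000, 4.380000]
step 2: m = 3.890000, f(m) = 3.232100 > 0 → root in [3.400000, 3.890000]
Midpoint of [3.400000, 3.890000] = 3.645000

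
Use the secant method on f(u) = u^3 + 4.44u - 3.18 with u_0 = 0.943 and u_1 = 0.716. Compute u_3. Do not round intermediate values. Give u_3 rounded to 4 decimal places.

f(u_0) = 1.845482, f(u_1) = 0.366102
u_2 = 0.716000 - (0.366102)·(0.716000 - 0.943000)/(0.366102 - (1.845482)) = 0.659824; f(u_2) = 0.036887
u_3 = 0.659824 - (0.036887)·(0.659824 - 0.716000)/(0.036887 - (0.366102)) = 0.653530; f(u_3) = 0.000798

0.6535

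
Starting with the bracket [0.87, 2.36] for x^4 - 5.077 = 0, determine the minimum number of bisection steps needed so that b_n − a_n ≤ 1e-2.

Initial width b − a = 2.36 − 0.87 = 1.490000.
After n steps the width is (b−a)/2^n; need (b−a)/2^n ≤ 1e-2.
So n ≥ log₂(1.490000/1e-2) = log₂(149.0000) ≈ 7.2192.
Hence n = 8.

8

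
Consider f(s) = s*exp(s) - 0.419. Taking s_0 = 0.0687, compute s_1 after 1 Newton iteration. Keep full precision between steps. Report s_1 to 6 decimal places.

0.370451

f'(s) = (s+1)*exp(s)
s_0 = 0.068700: f = -0.345414, f' = 1.144700 → s_1 = 0.068700 - (-0.345414)/(1.144700) = 0.370451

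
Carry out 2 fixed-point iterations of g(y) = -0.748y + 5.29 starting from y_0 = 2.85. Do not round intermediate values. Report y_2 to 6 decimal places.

y_1 = g(2.850000) = 3.158200
y_2 = g(3.158200) = 2.927666

2.927666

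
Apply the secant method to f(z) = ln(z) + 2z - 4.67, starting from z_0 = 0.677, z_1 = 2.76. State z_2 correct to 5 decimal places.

2.06263

f(z_0) = -3.706084, f(z_1) = 1.865231
z_2 = 2.760000 - (1.865231)·(2.760000 - 0.677000)/(1.865231 - (-3.706084)) = 2.062629; f(z_2) = 0.179238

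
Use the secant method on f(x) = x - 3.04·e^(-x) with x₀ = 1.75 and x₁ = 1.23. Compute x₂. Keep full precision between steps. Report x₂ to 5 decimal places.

Secant update: x_(k+1) = x_k − f(x_k)·(x_k − x_(k-1))/(f(x_k) − f(x_(k-1))).
f(x_0) = 1.221727, f(x_1) = 0.341431
x_2 = 1.230000 - (0.341431)·(1.230000 - 1.750000)/(0.341431 - (1.221727)) = 1.028314; f(x_2) = -0.058819

1.02831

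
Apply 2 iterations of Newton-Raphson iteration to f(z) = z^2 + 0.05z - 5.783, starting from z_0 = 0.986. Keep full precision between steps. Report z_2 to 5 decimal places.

f'(z) = 2z + 0.05
z_0 = 0.986000: f = -4.761504, f' = 2.022000 → z_1 = 0.986000 - (-4.761504)/(2.022000) = 3.340849
z_1 = 3.340849: f = 5.545312, f' = 6.731697 → z_2 = 3.340849 - (5.545312)/(6.731697) = 2.517087

2.51709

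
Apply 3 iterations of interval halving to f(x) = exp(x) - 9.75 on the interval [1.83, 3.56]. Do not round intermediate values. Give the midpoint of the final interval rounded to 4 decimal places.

f(1.830000) = -3.516113, f(3.560000) = 25.413197 (opposite signs)
step 1: m = 2.695000, f(m) = 5.055519 > 0 → root in [1.830000, 2.695000]
step 2: m = 2.262500, f(m) = -0.142923 < 0 → root in [2.262500, 2.695000]
step 3: m = 2.478750, f(m) = 2.176347 > 0 → root in [2.262500, 2.478750]
Midpoint of [2.262500, 2.478750] = 2.370625

2.3706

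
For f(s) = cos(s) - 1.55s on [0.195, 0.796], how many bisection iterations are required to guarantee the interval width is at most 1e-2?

Initial width b − a = 0.796 − 0.195 = 0.601000.
After n steps the width is (b−a)/2^n; need (b−a)/2^n ≤ 1e-2.
So n ≥ log₂(0.601000/1e-2) = log₂(60.1000) ≈ 5.9093.
Hence n = 6.

6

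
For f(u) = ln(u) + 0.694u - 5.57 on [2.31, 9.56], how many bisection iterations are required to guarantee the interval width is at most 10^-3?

Initial width b − a = 9.56 − 2.31 = 7.250000.
After n steps the width is (b−a)/2^n; need (b−a)/2^n ≤ 10^-3.
So n ≥ log₂(7.250000/10^-3) = log₂(7250.0000) ≈ 12.8238.
Hence n = 13.

13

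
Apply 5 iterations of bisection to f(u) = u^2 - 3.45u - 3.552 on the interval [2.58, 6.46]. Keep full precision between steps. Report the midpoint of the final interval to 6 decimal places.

f(2.580000) = -5.796600, f(6.460000) = 15.892600 (opposite signs)
step 1: m = 4.520000, f(m) = 1.284400 > 0 → root in [2.580000, 4.520000]
step 2: m = 3.550000, f(m) = -3.197000 < 0 → root in [3.550000, 4.520000]
step 3: m = 4.035000, f(m) = -1.191525 < 0 → root in [4.035000, 4.520000]
step 4: m = 4.277500, f(m) = -0.012369 < 0 → root in [4.277500, 4.520000]
step 5: m = 4.398750, f(m) = 0.621314 > 0 → root in [4.277500, 4.398750]
Midpoint of [4.277500, 4.398750] = 4.338125

4.338125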